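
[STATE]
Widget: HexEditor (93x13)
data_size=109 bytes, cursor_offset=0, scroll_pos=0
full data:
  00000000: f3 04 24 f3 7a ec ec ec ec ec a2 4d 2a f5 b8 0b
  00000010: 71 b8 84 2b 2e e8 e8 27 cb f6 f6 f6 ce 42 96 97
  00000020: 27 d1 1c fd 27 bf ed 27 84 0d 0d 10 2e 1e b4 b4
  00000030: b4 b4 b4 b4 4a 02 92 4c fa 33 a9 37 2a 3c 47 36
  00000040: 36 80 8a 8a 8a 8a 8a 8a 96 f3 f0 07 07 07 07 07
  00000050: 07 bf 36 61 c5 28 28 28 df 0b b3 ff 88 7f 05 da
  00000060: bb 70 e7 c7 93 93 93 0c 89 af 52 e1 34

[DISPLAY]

00000000  F3 04 24 f3 7a ec ec ec  ec ec a2 4d 2a f5 b8 0b  |..$.z......M*...|               
00000010  71 b8 84 2b 2e e8 e8 27  cb f6 f6 f6 ce 42 96 97  |q..+...'.....B..|               
00000020  27 d1 1c fd 27 bf ed 27  84 0d 0d 10 2e 1e b4 b4  |'...'..'........|               
00000030  b4 b4 b4 b4 4a 02 92 4c  fa 33 a9 37 2a 3c 47 36  |....J..L.3.7*<G6|               
00000040  36 80 8a 8a 8a 8a 8a 8a  96 f3 f0 07 07 07 07 07  |6...............|               
00000050  07 bf 36 61 c5 28 28 28  df 0b b3 ff 88 7f 05 da  |..6a.(((........|               
00000060  bb 70 e7 c7 93 93 93 0c  89 af 52 e1 34           |.p........R.4   |               
                                                                                             
                                                                                             
                                                                                             
                                                                                             
                                                                                             
                                                                                             


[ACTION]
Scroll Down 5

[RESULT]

00000050  07 bf 36 61 c5 28 28 28  df 0b b3 ff 88 7f 05 da  |..6a.(((........|               
00000060  bb 70 e7 c7 93 93 93 0c  89 af 52 e1 34           |.p........R.4   |               
                                                                                             
                                                                                             
                                                                                             
                                                                                             
                                                                                             
                                                                                             
                                                                                             
                                                                                             
                                                                                             
                                                                                             
                                                                                             


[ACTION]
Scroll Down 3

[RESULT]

00000060  bb 70 e7 c7 93 93 93 0c  89 af 52 e1 34           |.p........R.4   |               
                                                                                             
                                                                                             
                                                                                             
                                                                                             
                                                                                             
                                                                                             
                                                                                             
                                                                                             
                                                                                             
                                                                                             
                                                                                             
                                                                                             


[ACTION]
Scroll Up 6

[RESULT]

00000000  F3 04 24 f3 7a ec ec ec  ec ec a2 4d 2a f5 b8 0b  |..$.z......M*...|               
00000010  71 b8 84 2b 2e e8 e8 27  cb f6 f6 f6 ce 42 96 97  |q..+...'.....B..|               
00000020  27 d1 1c fd 27 bf ed 27  84 0d 0d 10 2e 1e b4 b4  |'...'..'........|               
00000030  b4 b4 b4 b4 4a 02 92 4c  fa 33 a9 37 2a 3c 47 36  |....J..L.3.7*<G6|               
00000040  36 80 8a 8a 8a 8a 8a 8a  96 f3 f0 07 07 07 07 07  |6...............|               
00000050  07 bf 36 61 c5 28 28 28  df 0b b3 ff 88 7f 05 da  |..6a.(((........|               
00000060  bb 70 e7 c7 93 93 93 0c  89 af 52 e1 34           |.p........R.4   |               
                                                                                             
                                                                                             
                                                                                             
                                                                                             
                                                                                             
                                                                                             


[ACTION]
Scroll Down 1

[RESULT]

00000010  71 b8 84 2b 2e e8 e8 27  cb f6 f6 f6 ce 42 96 97  |q..+...'.....B..|               
00000020  27 d1 1c fd 27 bf ed 27  84 0d 0d 10 2e 1e b4 b4  |'...'..'........|               
00000030  b4 b4 b4 b4 4a 02 92 4c  fa 33 a9 37 2a 3c 47 36  |....J..L.3.7*<G6|               
00000040  36 80 8a 8a 8a 8a 8a 8a  96 f3 f0 07 07 07 07 07  |6...............|               
00000050  07 bf 36 61 c5 28 28 28  df 0b b3 ff 88 7f 05 da  |..6a.(((........|               
00000060  bb 70 e7 c7 93 93 93 0c  89 af 52 e1 34           |.p........R.4   |               
                                                                                             
                                                                                             
                                                                                             
                                                                                             
                                                                                             
                                                                                             
                                                                                             


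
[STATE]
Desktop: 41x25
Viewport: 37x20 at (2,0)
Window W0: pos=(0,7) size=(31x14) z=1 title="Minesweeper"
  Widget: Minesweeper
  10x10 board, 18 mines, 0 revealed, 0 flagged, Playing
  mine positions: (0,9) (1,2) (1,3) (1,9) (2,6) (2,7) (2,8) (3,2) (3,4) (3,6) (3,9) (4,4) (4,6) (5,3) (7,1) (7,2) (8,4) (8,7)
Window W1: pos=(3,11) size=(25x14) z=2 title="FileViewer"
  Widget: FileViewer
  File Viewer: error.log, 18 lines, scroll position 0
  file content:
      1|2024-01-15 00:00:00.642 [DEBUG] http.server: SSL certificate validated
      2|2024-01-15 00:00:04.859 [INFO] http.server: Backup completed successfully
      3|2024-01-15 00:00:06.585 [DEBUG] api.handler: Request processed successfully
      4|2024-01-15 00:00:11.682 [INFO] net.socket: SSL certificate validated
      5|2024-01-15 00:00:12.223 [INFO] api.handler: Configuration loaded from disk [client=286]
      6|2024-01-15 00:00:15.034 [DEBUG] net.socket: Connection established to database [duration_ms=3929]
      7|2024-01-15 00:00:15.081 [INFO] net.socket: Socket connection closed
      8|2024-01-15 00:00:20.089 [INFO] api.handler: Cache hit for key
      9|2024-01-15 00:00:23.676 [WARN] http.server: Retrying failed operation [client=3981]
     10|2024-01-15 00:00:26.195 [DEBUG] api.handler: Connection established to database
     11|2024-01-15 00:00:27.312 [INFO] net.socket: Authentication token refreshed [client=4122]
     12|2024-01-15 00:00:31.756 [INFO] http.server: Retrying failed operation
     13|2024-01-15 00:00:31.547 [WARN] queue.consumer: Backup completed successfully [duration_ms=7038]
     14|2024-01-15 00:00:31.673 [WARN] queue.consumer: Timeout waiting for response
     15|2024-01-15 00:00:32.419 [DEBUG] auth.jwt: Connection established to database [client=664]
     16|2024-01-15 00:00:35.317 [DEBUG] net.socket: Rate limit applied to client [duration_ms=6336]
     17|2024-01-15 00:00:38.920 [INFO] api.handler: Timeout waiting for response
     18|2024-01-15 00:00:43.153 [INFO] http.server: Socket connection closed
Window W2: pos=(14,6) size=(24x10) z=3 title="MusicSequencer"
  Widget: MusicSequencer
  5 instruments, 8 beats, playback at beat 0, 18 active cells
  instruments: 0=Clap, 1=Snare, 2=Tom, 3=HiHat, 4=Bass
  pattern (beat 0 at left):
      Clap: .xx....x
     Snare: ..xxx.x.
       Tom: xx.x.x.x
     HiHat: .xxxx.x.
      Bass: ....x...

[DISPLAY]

                                     
                                     
                                     
                                     
                                     
                                     
            ┏━━━━━━━━━━━━━━━━━━━━━━┓ 
━━━━━━━━━━━━┃ MusicSequencer       ┃ 
Minesweeper ┠──────────────────────┨ 
────────────┃      ▼1234567        ┃ 
■■■■■■■■■   ┃  Clap·██····█        ┃ 
■┏━━━━━━━━━━┃ Snare··███·█·        ┃ 
■┃ FileViewe┃   Tom██·█·█·█        ┃ 
■┠──────────┃ HiHat·████·█·        ┃ 
■┃2024-01-15┃  Bass····█···        ┃ 
■┃2024-01-15┗━━━━━━━━━━━━━━━━━━━━━━┛ 
■┃2024-01-15 00:00:06.58░┃  ┃        
■┃2024-01-15 00:00:11.68░┃  ┃        
■┃2024-01-15 00:00:12.22░┃  ┃        
■┃2024-01-15 00:00:15.03░┃  ┃        


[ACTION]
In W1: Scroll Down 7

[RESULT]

                                     
                                     
                                     
                                     
                                     
                                     
            ┏━━━━━━━━━━━━━━━━━━━━━━┓ 
━━━━━━━━━━━━┃ MusicSequencer       ┃ 
Minesweeper ┠──────────────────────┨ 
────────────┃      ▼1234567        ┃ 
■■■■■■■■■   ┃  Clap·██····█        ┃ 
■┏━━━━━━━━━━┃ Snare··███·█·        ┃ 
■┃ FileViewe┃   Tom██·█·█·█        ┃ 
■┠──────────┃ HiHat·████·█·        ┃ 
■┃2024-01-15┃  Bass····█···        ┃ 
■┃2024-01-15┗━━━━━━━━━━━━━━━━━━━━━━┛ 
■┃2024-01-15 00:00:26.19░┃  ┃        
■┃2024-01-15 00:00:27.31░┃  ┃        
■┃2024-01-15 00:00:31.75░┃  ┃        
■┃2024-01-15 00:00:31.54░┃  ┃        


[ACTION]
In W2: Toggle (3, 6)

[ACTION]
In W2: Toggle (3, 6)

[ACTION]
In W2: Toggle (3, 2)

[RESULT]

                                     
                                     
                                     
                                     
                                     
                                     
            ┏━━━━━━━━━━━━━━━━━━━━━━┓ 
━━━━━━━━━━━━┃ MusicSequencer       ┃ 
Minesweeper ┠──────────────────────┨ 
────────────┃      ▼1234567        ┃ 
■■■■■■■■■   ┃  Clap·██····█        ┃ 
■┏━━━━━━━━━━┃ Snare··███·█·        ┃ 
■┃ FileViewe┃   Tom██·█·█·█        ┃ 
■┠──────────┃ HiHat·█·██·█·        ┃ 
■┃2024-01-15┃  Bass····█···        ┃ 
■┃2024-01-15┗━━━━━━━━━━━━━━━━━━━━━━┛ 
■┃2024-01-15 00:00:26.19░┃  ┃        
■┃2024-01-15 00:00:27.31░┃  ┃        
■┃2024-01-15 00:00:31.75░┃  ┃        
■┃2024-01-15 00:00:31.54░┃  ┃        


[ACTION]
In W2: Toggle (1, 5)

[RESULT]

                                     
                                     
                                     
                                     
                                     
                                     
            ┏━━━━━━━━━━━━━━━━━━━━━━┓ 
━━━━━━━━━━━━┃ MusicSequencer       ┃ 
Minesweeper ┠──────────────────────┨ 
────────────┃      ▼1234567        ┃ 
■■■■■■■■■   ┃  Clap·██····█        ┃ 
■┏━━━━━━━━━━┃ Snare··█████·        ┃ 
■┃ FileViewe┃   Tom██·█·█·█        ┃ 
■┠──────────┃ HiHat·█·██·█·        ┃ 
■┃2024-01-15┃  Bass····█···        ┃ 
■┃2024-01-15┗━━━━━━━━━━━━━━━━━━━━━━┛ 
■┃2024-01-15 00:00:26.19░┃  ┃        
■┃2024-01-15 00:00:27.31░┃  ┃        
■┃2024-01-15 00:00:31.75░┃  ┃        
■┃2024-01-15 00:00:31.54░┃  ┃        


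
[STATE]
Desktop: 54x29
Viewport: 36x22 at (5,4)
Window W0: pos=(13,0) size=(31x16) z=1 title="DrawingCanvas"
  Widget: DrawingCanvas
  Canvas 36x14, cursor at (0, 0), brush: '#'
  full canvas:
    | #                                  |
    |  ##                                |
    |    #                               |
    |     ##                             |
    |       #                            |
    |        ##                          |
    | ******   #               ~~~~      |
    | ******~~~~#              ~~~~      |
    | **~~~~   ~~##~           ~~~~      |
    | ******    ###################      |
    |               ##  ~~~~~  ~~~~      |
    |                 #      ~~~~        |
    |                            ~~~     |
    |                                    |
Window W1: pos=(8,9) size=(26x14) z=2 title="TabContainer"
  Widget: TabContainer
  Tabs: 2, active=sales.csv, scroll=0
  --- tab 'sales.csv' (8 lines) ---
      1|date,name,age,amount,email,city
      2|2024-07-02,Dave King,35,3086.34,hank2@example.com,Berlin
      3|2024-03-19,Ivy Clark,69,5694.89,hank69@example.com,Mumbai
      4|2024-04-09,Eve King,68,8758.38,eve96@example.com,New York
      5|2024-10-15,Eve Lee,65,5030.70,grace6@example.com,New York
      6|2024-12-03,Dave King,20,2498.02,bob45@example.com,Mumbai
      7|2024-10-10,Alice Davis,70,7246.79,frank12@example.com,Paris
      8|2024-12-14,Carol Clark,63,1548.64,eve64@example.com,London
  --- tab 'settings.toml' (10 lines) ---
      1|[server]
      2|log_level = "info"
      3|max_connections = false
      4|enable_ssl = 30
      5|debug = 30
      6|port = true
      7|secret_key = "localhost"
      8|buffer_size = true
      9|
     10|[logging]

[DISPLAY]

        ┃  ##                       
        ┃    #                      
        ┃     ##                    
        ┃       #                   
        ┃        ##                 
   ┏━━━━━━━━━━━━━━━━━━━━━━━━┓      ~
   ┃ TabContainer           ┃      ~
   ┠────────────────────────┨      ~
   ┃[sales.csv]│ settings.to┃#######
   ┃────────────────────────┃~~~~  ~
   ┃date,name,age,amount,ema┃    ~~~
   ┃2024-07-02,Dave King,35,┃━━━━━━━
   ┃2024-03-19,Ivy Clark,69,┃       
   ┃2024-04-09,Eve King,68,8┃       
   ┃2024-10-15,Eve Lee,65,50┃       
   ┃2024-12-03,Dave King,20,┃       
   ┃2024-10-10,Alice Davis,7┃       
   ┃2024-12-14,Carol Clark,6┃       
   ┗━━━━━━━━━━━━━━━━━━━━━━━━┛       
                                    
                                    
                                    


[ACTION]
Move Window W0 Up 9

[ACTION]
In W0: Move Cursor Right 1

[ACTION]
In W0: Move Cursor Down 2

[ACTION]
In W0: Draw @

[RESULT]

        ┃  ##                       
        ┃ @  #                      
        ┃     ##                    
        ┃       #                   
        ┃        ##                 
   ┏━━━━━━━━━━━━━━━━━━━━━━━━┓      ~
   ┃ TabContainer           ┃      ~
   ┠────────────────────────┨      ~
   ┃[sales.csv]│ settings.to┃#######
   ┃────────────────────────┃~~~~  ~
   ┃date,name,age,amount,ema┃    ~~~
   ┃2024-07-02,Dave King,35,┃━━━━━━━
   ┃2024-03-19,Ivy Clark,69,┃       
   ┃2024-04-09,Eve King,68,8┃       
   ┃2024-10-15,Eve Lee,65,50┃       
   ┃2024-12-03,Dave King,20,┃       
   ┃2024-10-10,Alice Davis,7┃       
   ┃2024-12-14,Carol Clark,6┃       
   ┗━━━━━━━━━━━━━━━━━━━━━━━━┛       
                                    
                                    
                                    


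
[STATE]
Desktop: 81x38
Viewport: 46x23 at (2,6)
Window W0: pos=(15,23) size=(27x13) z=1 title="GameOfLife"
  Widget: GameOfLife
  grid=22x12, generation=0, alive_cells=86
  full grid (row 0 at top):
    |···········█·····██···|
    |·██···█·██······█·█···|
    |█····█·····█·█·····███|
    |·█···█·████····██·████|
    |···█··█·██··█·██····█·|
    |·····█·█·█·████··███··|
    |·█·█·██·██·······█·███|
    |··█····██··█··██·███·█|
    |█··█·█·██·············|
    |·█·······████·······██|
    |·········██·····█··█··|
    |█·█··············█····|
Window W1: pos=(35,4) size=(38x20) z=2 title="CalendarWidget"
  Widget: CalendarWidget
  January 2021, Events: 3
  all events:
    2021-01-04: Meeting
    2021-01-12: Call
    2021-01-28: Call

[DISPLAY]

                                 ┠────────────
                                 ┃            
                                 ┃Mo Tu We Th 
                                 ┃            
                                 ┃ 4*  5  6  7
                                 ┃11 12* 13 14
                                 ┃18 19 20 21 
                                 ┃25 26 27 28*
                                 ┃            
                                 ┃            
                                 ┃            
                                 ┃            
                                 ┃            
                                 ┃            
                                 ┃            
                                 ┃            
                                 ┃            
             ┏━━━━━━━━━━━━━━━━━━━┗━━━━━━━━━━━━
             ┃ GameOfLife              ┃      
             ┠─────────────────────────┨      
             ┃Gen: 0                   ┃      
             ┃█····█·····█·█·····███   ┃      
             ┃·█···█·████····██·████   ┃      


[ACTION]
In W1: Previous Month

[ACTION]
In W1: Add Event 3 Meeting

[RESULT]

                                 ┠────────────
                                 ┃           D
                                 ┃Mo Tu We Th 
                                 ┃    1  2  3*
                                 ┃ 7  8  9 10 
                                 ┃14 15 16 17 
                                 ┃21 22 23 24 
                                 ┃28 29 30 31 
                                 ┃            
                                 ┃            
                                 ┃            
                                 ┃            
                                 ┃            
                                 ┃            
                                 ┃            
                                 ┃            
                                 ┃            
             ┏━━━━━━━━━━━━━━━━━━━┗━━━━━━━━━━━━
             ┃ GameOfLife              ┃      
             ┠─────────────────────────┨      
             ┃Gen: 0                   ┃      
             ┃█····█·····█·█·····███   ┃      
             ┃·█···█·████····██·████   ┃      


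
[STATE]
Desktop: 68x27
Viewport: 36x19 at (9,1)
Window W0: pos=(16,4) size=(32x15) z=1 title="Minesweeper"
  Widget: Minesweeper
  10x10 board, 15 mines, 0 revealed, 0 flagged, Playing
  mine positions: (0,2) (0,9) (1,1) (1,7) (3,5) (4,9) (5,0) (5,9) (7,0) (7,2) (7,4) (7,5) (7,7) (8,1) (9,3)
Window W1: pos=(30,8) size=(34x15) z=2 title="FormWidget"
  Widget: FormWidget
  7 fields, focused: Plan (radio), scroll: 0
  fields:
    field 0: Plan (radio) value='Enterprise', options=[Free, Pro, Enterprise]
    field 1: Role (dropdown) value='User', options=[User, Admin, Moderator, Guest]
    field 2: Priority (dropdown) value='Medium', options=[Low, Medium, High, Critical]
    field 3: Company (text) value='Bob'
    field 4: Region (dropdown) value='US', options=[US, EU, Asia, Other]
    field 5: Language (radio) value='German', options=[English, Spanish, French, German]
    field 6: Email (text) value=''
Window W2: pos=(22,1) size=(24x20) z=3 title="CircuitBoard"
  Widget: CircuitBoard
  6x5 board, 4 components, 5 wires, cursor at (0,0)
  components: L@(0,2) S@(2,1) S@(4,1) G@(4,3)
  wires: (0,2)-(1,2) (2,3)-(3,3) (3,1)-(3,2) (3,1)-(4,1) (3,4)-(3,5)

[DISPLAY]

             ┏━━━━━━━━━━━━━━━━━━━━━━
             ┃ CircuitBoard         
             ┠──────────────────────
       ┏━━━━━┃   0 1 2 3 4 5        
       ┃ Mine┃0  [.]      L         
       ┠─────┃            │         
       ┃■■■■■┃1           ·         
       ┃■■■■■┃                      
       ┃■■■■■┃2       S       ·     
       ┃■■■■■┃                │     
       ┃■■■■■┃3       · ─ ·   ·   · 
       ┃■■■■■┃        │             
       ┃■■■■■┃4       S       G     
       ┃■■■■■┃Cursor: (0,0)         
       ┃■■■■■┃                      
       ┃■■■■■┃                      
       ┃     ┃                      
       ┗━━━━━┃                      
             ┃                      


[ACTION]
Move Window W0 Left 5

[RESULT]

             ┏━━━━━━━━━━━━━━━━━━━━━━
             ┃ CircuitBoard         
             ┠──────────────────────
  ┏━━━━━━━━━━┃   0 1 2 3 4 5        
  ┃ Minesweep┃0  [.]      L         
  ┠──────────┃            │         
  ┃■■■■■■■■■■┃1           ·         
  ┃■■■■■■■■■■┃                      
  ┃■■■■■■■■■■┃2       S       ·     
  ┃■■■■■■■■■■┃                │     
  ┃■■■■■■■■■■┃3       · ─ ·   ·   · 
  ┃■■■■■■■■■■┃        │             
  ┃■■■■■■■■■■┃4       S       G     
  ┃■■■■■■■■■■┃Cursor: (0,0)         
  ┃■■■■■■■■■■┃                      
  ┃■■■■■■■■■■┃                      
  ┃          ┃                      
  ┗━━━━━━━━━━┃                      
             ┃                      


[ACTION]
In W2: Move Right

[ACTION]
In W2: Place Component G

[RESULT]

             ┏━━━━━━━━━━━━━━━━━━━━━━
             ┃ CircuitBoard         
             ┠──────────────────────
  ┏━━━━━━━━━━┃   0 1 2 3 4 5        
  ┃ Minesweep┃0      [G]  L         
  ┠──────────┃            │         
  ┃■■■■■■■■■■┃1           ·         
  ┃■■■■■■■■■■┃                      
  ┃■■■■■■■■■■┃2       S       ·     
  ┃■■■■■■■■■■┃                │     
  ┃■■■■■■■■■■┃3       · ─ ·   ·   · 
  ┃■■■■■■■■■■┃        │             
  ┃■■■■■■■■■■┃4       S       G     
  ┃■■■■■■■■■■┃Cursor: (0,1)         
  ┃■■■■■■■■■■┃                      
  ┃■■■■■■■■■■┃                      
  ┃          ┃                      
  ┗━━━━━━━━━━┃                      
             ┃                      


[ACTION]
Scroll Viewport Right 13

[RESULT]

┏━━━━━━━━━━━━━━━━━━━━━━┓            
┃ CircuitBoard         ┃            
┠──────────────────────┨            
┃   0 1 2 3 4 5        ┃            
┃0      [G]  L         ┃            
┃            │         ┃            
┃1           ·         ┃            
┃                      ┃━━━━━━━━━━━━
┃2       S       ·     ┃            
┃                │     ┃────────────
┃3       · ─ ·   ·   · ┃ ) Free  ( )
┃        │             ┃User        
┃4       S       G     ┃Medium      
┃Cursor: (0,1)         ┃Bob         
┃                      ┃US          
┃                      ┃ ) English  
┃                      ┃            
┃                      ┃            
┃                      ┃            


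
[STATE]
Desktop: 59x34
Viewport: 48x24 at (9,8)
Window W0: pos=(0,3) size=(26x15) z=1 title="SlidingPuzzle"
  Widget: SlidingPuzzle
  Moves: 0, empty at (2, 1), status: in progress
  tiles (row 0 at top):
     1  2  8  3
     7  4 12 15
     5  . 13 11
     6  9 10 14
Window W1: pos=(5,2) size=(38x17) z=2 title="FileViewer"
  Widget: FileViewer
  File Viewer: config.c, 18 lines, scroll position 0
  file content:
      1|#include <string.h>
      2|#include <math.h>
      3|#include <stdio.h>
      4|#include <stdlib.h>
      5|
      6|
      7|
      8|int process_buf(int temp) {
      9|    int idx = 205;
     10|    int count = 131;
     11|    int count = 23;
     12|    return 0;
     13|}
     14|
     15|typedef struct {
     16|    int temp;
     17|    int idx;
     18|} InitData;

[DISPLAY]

clude <stdlib.h>                ░┃              
                                ░┃              
                                ░┃              
                                ░┃              
 process_buf(int temp) {        ░┃              
 int idx = 205;                 ░┃              
 int count = 131;               ░┃              
 int count = 23;                ░┃              
 return 0;                      ░┃              
                                ▼┃              
━━━━━━━━━━━━━━━━━━━━━━━━━━━━━━━━━┛              
                                                
                                                
                                                
                                                
                                                
                                                
                                                
                                                
                                                
                                                
                                                
                                                
                                                


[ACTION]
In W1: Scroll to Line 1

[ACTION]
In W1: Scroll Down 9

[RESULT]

 int idx = 205;                 ░┃              
 int count = 131;               ░┃              
 int count = 23;                ░┃              
 return 0;                      ░┃              
                                ░┃              
                                ░┃              
edef struct {                   ░┃              
 int temp;                      ░┃              
 int idx;                       █┃              
nitData;                        ▼┃              
━━━━━━━━━━━━━━━━━━━━━━━━━━━━━━━━━┛              
                                                
                                                
                                                
                                                
                                                
                                                
                                                
                                                
                                                
                                                
                                                
                                                
                                                


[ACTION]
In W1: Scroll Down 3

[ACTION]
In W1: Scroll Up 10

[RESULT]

clude <stdlib.h>                ░┃              
                                ░┃              
                                ░┃              
                                ░┃              
 process_buf(int temp) {        ░┃              
 int idx = 205;                 ░┃              
 int count = 131;               ░┃              
 int count = 23;                ░┃              
 return 0;                      ░┃              
                                ▼┃              
━━━━━━━━━━━━━━━━━━━━━━━━━━━━━━━━━┛              
                                                
                                                
                                                
                                                
                                                
                                                
                                                
                                                
                                                
                                                
                                                
                                                
                                                


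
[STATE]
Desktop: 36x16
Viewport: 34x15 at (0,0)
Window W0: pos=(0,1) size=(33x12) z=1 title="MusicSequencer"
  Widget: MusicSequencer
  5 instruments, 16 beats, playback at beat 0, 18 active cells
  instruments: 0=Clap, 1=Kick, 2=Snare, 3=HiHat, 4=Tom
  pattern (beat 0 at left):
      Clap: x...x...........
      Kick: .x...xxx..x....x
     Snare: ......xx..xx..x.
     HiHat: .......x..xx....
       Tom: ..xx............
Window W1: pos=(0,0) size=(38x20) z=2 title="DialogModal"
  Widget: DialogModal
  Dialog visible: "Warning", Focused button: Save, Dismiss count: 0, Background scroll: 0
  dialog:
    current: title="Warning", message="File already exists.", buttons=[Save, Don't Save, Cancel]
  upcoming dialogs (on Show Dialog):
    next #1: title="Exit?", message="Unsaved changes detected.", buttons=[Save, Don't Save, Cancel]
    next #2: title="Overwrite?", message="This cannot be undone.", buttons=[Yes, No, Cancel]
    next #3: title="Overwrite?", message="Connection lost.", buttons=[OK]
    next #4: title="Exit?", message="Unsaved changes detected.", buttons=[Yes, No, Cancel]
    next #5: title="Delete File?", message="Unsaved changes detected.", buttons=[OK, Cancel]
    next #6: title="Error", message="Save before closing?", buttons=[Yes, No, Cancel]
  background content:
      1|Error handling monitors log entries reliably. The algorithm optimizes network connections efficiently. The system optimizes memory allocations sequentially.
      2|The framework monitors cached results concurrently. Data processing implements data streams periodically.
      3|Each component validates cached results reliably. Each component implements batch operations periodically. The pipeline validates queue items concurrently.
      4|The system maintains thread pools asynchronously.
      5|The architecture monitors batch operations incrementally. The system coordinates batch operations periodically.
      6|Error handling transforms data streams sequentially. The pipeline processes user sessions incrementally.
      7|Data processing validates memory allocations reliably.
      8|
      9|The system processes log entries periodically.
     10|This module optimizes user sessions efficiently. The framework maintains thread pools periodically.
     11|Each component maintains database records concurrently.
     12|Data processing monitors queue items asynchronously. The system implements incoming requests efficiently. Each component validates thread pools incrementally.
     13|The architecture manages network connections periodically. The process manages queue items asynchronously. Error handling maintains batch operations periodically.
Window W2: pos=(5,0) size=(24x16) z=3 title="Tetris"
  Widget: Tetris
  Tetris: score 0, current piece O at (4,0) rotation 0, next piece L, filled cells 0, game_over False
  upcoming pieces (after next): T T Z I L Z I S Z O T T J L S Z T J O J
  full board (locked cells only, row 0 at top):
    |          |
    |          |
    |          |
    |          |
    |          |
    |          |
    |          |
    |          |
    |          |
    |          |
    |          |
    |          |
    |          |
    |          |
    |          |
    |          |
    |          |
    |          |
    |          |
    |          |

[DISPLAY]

┏━━━━┏━━━━━━━━━━━━━━━━━━━━━━┓━━━━━
┃ Dia┃ Tetris               ┃     
┠────┠──────────────────────┨─────
┃Erro┃          │Next:      ┃entri
┃The ┃          │  ▒        ┃d res
┃Each┃          │▒▒▒        ┃hed r
┃The ┃          │           ┃pools
┃The ┃          │           ┃tch o
┃Er┌─┃          │           ┃─────
┃Da│ ┃          │Score:     ┃     
┃  │ ┃          │0          ┃     
┃Th│ ┃          │           ┃cel  
┃Th└─┃          │           ┃─────
┃Each┃          │           ┃abase
┃Data┃          │           ┃ue it


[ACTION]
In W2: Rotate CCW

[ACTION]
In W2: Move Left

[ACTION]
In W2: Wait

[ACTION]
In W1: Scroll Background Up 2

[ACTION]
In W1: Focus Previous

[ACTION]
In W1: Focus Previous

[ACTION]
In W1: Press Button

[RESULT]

┏━━━━┏━━━━━━━━━━━━━━━━━━━━━━┓━━━━━
┃ Dia┃ Tetris               ┃     
┠────┠──────────────────────┨─────
┃Erro┃          │Next:      ┃entri
┃The ┃          │  ▒        ┃d res
┃Each┃          │▒▒▒        ┃hed r
┃The ┃          │           ┃pools
┃The ┃          │           ┃tch o
┃Erro┃          │           ┃ta st
┃Data┃          │Score:     ┃mory 
┃    ┃          │0          ┃     
┃The ┃          │           ┃ries 
┃This┃          │           ┃essio
┃Each┃          │           ┃abase
┃Data┃          │           ┃ue it


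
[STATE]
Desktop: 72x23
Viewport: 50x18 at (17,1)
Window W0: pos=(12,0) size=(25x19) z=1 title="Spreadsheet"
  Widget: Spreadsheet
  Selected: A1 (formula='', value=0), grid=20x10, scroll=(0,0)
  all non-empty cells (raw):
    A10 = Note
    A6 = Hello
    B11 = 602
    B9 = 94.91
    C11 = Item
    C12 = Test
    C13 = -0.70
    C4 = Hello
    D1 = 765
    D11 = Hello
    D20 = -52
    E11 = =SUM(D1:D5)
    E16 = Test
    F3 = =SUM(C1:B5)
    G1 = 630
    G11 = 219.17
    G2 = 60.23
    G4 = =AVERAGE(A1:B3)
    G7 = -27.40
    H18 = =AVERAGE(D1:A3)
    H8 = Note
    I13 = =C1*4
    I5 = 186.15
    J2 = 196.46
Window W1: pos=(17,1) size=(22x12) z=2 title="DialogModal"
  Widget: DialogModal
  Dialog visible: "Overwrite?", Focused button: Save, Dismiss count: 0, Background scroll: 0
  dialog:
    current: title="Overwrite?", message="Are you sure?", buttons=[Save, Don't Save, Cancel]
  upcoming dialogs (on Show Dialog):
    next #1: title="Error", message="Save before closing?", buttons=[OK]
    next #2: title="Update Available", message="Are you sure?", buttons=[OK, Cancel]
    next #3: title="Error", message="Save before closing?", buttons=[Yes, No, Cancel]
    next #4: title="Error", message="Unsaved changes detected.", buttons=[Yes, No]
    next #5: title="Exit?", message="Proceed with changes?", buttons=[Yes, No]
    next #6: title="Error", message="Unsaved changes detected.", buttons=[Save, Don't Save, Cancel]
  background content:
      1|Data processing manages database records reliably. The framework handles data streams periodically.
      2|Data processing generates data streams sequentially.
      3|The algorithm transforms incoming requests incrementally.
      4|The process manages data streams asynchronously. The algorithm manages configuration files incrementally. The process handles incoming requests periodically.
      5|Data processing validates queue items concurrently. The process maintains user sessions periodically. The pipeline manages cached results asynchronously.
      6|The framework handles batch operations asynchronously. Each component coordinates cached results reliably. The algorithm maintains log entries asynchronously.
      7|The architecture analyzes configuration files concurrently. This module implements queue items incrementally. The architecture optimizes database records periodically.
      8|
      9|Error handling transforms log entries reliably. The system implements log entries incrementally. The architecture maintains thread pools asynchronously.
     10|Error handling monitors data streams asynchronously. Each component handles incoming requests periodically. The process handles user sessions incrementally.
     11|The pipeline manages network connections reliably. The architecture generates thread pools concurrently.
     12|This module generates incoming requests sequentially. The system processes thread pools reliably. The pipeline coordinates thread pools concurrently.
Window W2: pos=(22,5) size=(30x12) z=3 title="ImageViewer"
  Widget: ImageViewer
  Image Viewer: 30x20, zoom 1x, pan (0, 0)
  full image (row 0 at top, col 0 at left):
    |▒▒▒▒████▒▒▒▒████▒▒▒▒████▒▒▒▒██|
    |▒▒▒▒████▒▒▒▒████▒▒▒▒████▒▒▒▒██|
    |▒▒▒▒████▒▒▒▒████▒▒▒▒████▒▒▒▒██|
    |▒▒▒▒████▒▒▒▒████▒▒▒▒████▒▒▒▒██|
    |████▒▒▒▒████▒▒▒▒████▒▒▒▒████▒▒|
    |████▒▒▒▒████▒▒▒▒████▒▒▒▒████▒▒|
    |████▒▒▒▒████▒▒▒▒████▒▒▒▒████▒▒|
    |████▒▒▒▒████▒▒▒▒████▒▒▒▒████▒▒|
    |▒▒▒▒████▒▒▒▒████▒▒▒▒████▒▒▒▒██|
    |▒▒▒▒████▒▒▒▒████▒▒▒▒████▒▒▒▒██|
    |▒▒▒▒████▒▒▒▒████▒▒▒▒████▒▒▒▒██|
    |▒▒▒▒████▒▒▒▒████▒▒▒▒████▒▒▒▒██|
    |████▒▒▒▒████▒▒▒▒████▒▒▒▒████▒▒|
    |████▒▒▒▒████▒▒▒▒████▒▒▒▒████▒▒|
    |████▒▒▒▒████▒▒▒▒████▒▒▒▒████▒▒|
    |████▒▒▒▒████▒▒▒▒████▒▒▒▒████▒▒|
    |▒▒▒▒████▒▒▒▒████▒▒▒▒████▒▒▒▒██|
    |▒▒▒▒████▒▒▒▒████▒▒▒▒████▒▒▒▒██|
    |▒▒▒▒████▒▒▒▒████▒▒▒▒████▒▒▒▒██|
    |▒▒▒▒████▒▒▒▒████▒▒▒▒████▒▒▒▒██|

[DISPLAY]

┏━━━━━━━━━━━━━━━━━━━━┓                            
┃ DialogModal        ┃                            
┠────────────────────┨                            
┃Data processing mana┃                            
┃Da┌─┏━━━━━━━━━━━━━━━━━━━━━━━━━━━━┓               
┃Th│ ┃ ImageViewer                ┃               
┃Th│A┠────────────────────────────┨               
┃Da│[┃▒▒▒▒████▒▒▒▒████▒▒▒▒████▒▒▒▒┃               
┃Th└─┃▒▒▒▒████▒▒▒▒████▒▒▒▒████▒▒▒▒┃               
┃The ┃▒▒▒▒████▒▒▒▒████▒▒▒▒████▒▒▒▒┃               
┃    ┃▒▒▒▒████▒▒▒▒████▒▒▒▒████▒▒▒▒┃               
┗━━━━┃████▒▒▒▒████▒▒▒▒████▒▒▒▒████┃               
     ┃████▒▒▒▒████▒▒▒▒████▒▒▒▒████┃               
     ┃████▒▒▒▒████▒▒▒▒████▒▒▒▒████┃               
Note ┃████▒▒▒▒████▒▒▒▒████▒▒▒▒████┃               
     ┗━━━━━━━━━━━━━━━━━━━━━━━━━━━━┛               
       0       0Tes┃                              
━━━━━━━━━━━━━━━━━━━┛                              


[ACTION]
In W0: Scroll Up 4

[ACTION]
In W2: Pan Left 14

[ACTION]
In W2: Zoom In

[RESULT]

┏━━━━━━━━━━━━━━━━━━━━┓                            
┃ DialogModal        ┃                            
┠────────────────────┨                            
┃Data processing mana┃                            
┃Da┌─┏━━━━━━━━━━━━━━━━━━━━━━━━━━━━┓               
┃Th│ ┃ ImageViewer                ┃               
┃Th│A┠────────────────────────────┨               
┃Da│[┃▒▒▒▒▒▒▒▒████████▒▒▒▒▒▒▒▒████┃               
┃Th└─┃▒▒▒▒▒▒▒▒████████▒▒▒▒▒▒▒▒████┃               
┃The ┃▒▒▒▒▒▒▒▒████████▒▒▒▒▒▒▒▒████┃               
┃    ┃▒▒▒▒▒▒▒▒████████▒▒▒▒▒▒▒▒████┃               
┗━━━━┃▒▒▒▒▒▒▒▒████████▒▒▒▒▒▒▒▒████┃               
     ┃▒▒▒▒▒▒▒▒████████▒▒▒▒▒▒▒▒████┃               
     ┃▒▒▒▒▒▒▒▒████████▒▒▒▒▒▒▒▒████┃               
Note ┃▒▒▒▒▒▒▒▒████████▒▒▒▒▒▒▒▒████┃               
     ┗━━━━━━━━━━━━━━━━━━━━━━━━━━━━┛               
       0       0Tes┃                              
━━━━━━━━━━━━━━━━━━━┛                              


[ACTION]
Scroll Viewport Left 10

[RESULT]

     ┃ Spr┏━━━━━━━━━━━━━━━━━━━━┓                  
     ┠────┃ DialogModal        ┃                  
     ┃A1: ┠────────────────────┨                  
     ┃    ┃Data processing mana┃                  
     ┃----┃Da┌─┏━━━━━━━━━━━━━━━━━━━━━━━━━━━━┓     
     ┃  1 ┃Th│ ┃ ImageViewer                ┃     
     ┃  2 ┃Th│A┠────────────────────────────┨     
     ┃  3 ┃Da│[┃▒▒▒▒▒▒▒▒████████▒▒▒▒▒▒▒▒████┃     
     ┃  4 ┃Th└─┃▒▒▒▒▒▒▒▒████████▒▒▒▒▒▒▒▒████┃     
     ┃  5 ┃The ┃▒▒▒▒▒▒▒▒████████▒▒▒▒▒▒▒▒████┃     
     ┃  6 ┃    ┃▒▒▒▒▒▒▒▒████████▒▒▒▒▒▒▒▒████┃     
     ┃  7 ┗━━━━┃▒▒▒▒▒▒▒▒████████▒▒▒▒▒▒▒▒████┃     
     ┃  8      ┃▒▒▒▒▒▒▒▒████████▒▒▒▒▒▒▒▒████┃     
     ┃  9      ┃▒▒▒▒▒▒▒▒████████▒▒▒▒▒▒▒▒████┃     
     ┃ 10 Note ┃▒▒▒▒▒▒▒▒████████▒▒▒▒▒▒▒▒████┃     
     ┃ 11      ┗━━━━━━━━━━━━━━━━━━━━━━━━━━━━┛     
     ┃ 12        0       0Tes┃                    
     ┗━━━━━━━━━━━━━━━━━━━━━━━┛                    
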